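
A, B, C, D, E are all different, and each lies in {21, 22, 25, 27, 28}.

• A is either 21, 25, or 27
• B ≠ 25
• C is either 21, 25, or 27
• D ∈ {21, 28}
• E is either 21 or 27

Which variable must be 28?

D

Among the 5 variables, 22 fits only B (and all 5 values in {21, 22, 25, 27, 28} must be used), so B = 22.
The 4 still-open variables draw from only 4 values {21, 25, 27, 28}, so each is used; only D can be 28, hence D = 28.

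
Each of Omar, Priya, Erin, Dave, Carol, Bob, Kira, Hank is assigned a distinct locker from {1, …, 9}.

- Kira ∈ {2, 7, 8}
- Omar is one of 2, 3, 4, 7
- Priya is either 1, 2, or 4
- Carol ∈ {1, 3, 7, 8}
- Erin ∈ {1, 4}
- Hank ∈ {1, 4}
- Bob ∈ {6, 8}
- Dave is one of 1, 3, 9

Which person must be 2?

Priya

The 8 variables draw from only 8 values {1, 2, 3, 4, 6, 7, 8, 9}, so each is used; only Bob can be 6, hence Bob = 6.
The 7 still-open variables draw from only 7 values {1, 2, 3, 4, 7, 8, 9}, so each is used; only Dave can be 9, hence Dave = 9.
Erin and Hank share exactly the 2 values {1, 4}; by pigeonhole those values go to them, so strike 1, 4 from Omar, Priya, Carol.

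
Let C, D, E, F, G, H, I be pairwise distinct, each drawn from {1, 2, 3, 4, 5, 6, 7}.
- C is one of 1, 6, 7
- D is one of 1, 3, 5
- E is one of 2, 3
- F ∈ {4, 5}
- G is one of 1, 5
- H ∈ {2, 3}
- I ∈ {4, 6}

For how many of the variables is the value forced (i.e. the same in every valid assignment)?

3

The 7 variables draw from only 7 values {1, 2, 3, 4, 5, 6, 7}, so each is used; only C can be 7, hence C = 7.
The 6 still-open variables draw from only 6 values {1, 2, 3, 4, 5, 6}, so each is used; only I can be 6, hence I = 6.
The 5 still-open variables together cover exactly {1, 2, 3, 4, 5} — 5 values for 5 variables — and 4 appears only in F's list, so F = 4.
E and H between them cover only {2, 3} — a naked pair. Remove those values from D.
Determined: C=7, F=4, I=6. The other variables each still have more than one consistent value. That makes 3.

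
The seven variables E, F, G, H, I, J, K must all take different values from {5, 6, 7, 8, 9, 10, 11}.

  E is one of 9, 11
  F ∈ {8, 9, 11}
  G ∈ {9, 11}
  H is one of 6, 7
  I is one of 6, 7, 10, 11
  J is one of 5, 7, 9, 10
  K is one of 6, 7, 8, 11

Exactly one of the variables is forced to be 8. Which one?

F

The 7 variables together cover exactly {5, 6, 7, 8, 9, 10, 11} — 7 values for 7 variables — and 5 appears only in J's list, so J = 5.
The 6 still-open variables together cover exactly {6, 7, 8, 9, 10, 11} — 6 values for 6 variables — and 10 appears only in I's list, so I = 10.
The 2 variables E and G are confined to {9, 11}, which locks those values in; drop them from F, K.
So 8 goes to F.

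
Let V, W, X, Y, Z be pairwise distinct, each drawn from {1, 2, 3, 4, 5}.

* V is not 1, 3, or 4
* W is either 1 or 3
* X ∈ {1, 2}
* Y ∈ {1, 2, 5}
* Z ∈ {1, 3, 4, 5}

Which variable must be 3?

The 5 variables together cover exactly {1, 2, 3, 4, 5} — 5 values for 5 variables — and 4 appears only in Z's list, so Z = 4.
The 4 still-open variables draw from only 4 values {1, 2, 3, 5}, so each is used; only W can be 3, hence W = 3.

W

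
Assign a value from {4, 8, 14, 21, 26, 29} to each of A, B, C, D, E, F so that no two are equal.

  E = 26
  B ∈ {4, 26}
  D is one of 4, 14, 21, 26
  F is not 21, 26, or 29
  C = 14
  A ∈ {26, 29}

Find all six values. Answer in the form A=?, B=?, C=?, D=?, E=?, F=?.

A=29, B=4, C=14, D=21, E=26, F=8

C's domain is down to {14}, so C = 14. Remove 14 from D, F.
That leaves E = 26. Remove 26 from A, B, D.
A must be 29 (only option left).
That leaves B = 4. Remove 4 from D, F.
That leaves D = 21.
F has just one choice, so F = 8.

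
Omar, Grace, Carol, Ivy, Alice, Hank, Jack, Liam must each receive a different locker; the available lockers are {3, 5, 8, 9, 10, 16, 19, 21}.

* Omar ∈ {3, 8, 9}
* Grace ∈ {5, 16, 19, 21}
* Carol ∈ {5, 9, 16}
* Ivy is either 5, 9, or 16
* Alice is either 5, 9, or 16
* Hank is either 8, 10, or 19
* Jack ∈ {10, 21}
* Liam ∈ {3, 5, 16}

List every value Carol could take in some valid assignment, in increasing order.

5, 9, 16

Carol, Ivy, Alice between them cover only {5, 9, 16} — a naked triple. Remove those values from Omar, Grace, Liam.
Liam must be 3 (only option left). Strike 3 from Omar.
That leaves Omar = 8. So Hank can't be 8.
No further eliminations apply; Carol can still be any of 5, 9, 16.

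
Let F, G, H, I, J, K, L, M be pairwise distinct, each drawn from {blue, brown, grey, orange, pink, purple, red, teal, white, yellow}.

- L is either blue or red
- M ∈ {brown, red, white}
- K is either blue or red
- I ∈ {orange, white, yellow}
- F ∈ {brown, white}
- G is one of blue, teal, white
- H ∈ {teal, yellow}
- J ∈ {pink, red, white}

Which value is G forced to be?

The 8 variables draw from only 8 values {blue, brown, orange, pink, red, teal, white, yellow}, so each is used; only I can be orange, hence I = orange.
The 7 still-open variables together cover exactly {blue, brown, pink, red, teal, white, yellow} — 7 values for 7 variables — and pink appears only in J's list, so J = pink.
The 6 still-open variables together cover exactly {blue, brown, red, teal, white, yellow} — 6 values for 6 variables — and yellow appears only in H's list, so H = yellow.
The 5 still-open variables draw from only 5 values {blue, brown, red, teal, white}, so each is used; only G can be teal, hence G = teal.

teal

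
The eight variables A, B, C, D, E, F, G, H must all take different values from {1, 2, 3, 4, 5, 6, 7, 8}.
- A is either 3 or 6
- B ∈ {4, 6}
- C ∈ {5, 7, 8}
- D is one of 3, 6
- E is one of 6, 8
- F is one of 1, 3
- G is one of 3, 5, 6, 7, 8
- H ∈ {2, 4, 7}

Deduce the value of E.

Among the 8 variables, 1 fits only F (and all 8 values in {1, 2, 3, 4, 5, 6, 7, 8} must be used), so F = 1.
The 7 still-open variables together cover exactly {2, 3, 4, 5, 6, 7, 8} — 7 values for 7 variables — and 2 appears only in H's list, so H = 2.
The 6 still-open variables together cover exactly {3, 4, 5, 6, 7, 8} — 6 values for 6 variables — and 4 appears only in B's list, so B = 4.
A and D share exactly the 2 values {3, 6}; by pigeonhole those values go to them, so strike 3, 6 from E, G.
So E = 8.

8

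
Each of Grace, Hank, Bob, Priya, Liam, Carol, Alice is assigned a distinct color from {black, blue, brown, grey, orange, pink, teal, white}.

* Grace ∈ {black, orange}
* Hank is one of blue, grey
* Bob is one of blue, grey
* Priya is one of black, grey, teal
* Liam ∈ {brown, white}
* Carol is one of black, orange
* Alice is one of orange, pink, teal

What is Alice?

Grace and Carol share exactly the 2 values {black, orange}; by pigeonhole those values go to them, so strike black, orange from Priya, Alice.
Hank and Bob between them cover only {blue, grey} — a naked pair. Remove those values from Priya.
That leaves Priya = teal. Remove teal from Alice.
So Alice = pink.

pink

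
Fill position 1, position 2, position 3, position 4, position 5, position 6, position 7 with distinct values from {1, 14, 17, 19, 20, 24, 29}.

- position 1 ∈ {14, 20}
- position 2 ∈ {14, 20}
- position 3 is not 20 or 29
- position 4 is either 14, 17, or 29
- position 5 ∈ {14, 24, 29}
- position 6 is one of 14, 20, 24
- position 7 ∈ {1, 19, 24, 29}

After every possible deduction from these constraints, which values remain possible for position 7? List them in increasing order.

position 1 and position 2 between them cover only {14, 20} — a naked pair. Remove those values from position 3, position 4, position 5, position 6.
position 6's domain is down to {24}, so position 6 = 24. Eliminate 24 elsewhere: position 3, position 5, position 7.
position 5 must be 29 (only option left). So position 4, position 7 can't be 29.
position 4 has just one choice, so position 4 = 17. Strike 17 from position 3.
No further eliminations apply; position 7 can still be any of 1, 19.

1, 19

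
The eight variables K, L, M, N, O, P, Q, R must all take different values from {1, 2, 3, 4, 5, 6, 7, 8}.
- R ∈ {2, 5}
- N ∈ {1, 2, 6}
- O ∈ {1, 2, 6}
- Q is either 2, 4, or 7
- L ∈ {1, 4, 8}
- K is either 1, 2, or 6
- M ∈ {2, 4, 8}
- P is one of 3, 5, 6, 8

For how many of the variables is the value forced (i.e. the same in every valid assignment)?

3

Among the 8 variables, 3 fits only P (and all 8 values in {1, 2, 3, 4, 5, 6, 7, 8} must be used), so P = 3.
Among the 7 still-open variables, 5 fits only R (and all 7 values in {1, 2, 4, 5, 6, 7, 8} must be used), so R = 5.
The 6 still-open variables draw from only 6 values {1, 2, 4, 6, 7, 8}, so each is used; only Q can be 7, hence Q = 7.
K, N, O between them cover only {1, 2, 6} — a naked triple. Remove those values from L, M.
Determined: P=3, Q=7, R=5. The other variables each still have more than one consistent value. That makes 3.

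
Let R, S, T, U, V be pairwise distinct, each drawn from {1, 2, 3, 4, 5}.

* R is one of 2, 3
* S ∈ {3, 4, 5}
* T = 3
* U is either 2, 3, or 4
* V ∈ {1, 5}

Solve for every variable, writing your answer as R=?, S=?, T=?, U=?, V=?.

R=2, S=5, T=3, U=4, V=1

T has just one choice, so T = 3. So R, S, U can't be 3.
R must be 2 (only option left). Eliminate 2 elsewhere: U.
That leaves U = 4. Remove 4 from S.
S's domain is down to {5}, so S = 5. So V can't be 5.
V must be 1 (only option left).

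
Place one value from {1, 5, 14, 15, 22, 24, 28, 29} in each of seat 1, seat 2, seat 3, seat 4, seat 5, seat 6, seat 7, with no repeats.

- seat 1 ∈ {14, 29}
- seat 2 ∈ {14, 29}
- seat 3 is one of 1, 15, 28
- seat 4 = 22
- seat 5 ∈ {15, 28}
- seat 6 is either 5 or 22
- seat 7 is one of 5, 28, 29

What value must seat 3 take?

1

seat 4 must be 22 (only option left). Strike 22 from seat 6.
seat 6 must be 5 (only option left). So seat 7 can't be 5.
Among the 5 still-open variables, 1 fits only seat 3 (and all 5 values in {1, 14, 15, 28, 29} must be used), so seat 3 = 1.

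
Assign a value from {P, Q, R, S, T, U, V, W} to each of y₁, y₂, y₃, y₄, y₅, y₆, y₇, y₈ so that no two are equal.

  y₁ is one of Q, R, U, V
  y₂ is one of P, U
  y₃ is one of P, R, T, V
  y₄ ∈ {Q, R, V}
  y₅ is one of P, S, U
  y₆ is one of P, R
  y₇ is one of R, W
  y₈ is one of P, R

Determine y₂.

The 8 variables draw from only 8 values {P, Q, R, S, T, U, V, W}, so each is used; only y₅ can be S, hence y₅ = S.
The 7 still-open variables together cover exactly {P, Q, R, T, U, V, W} — 7 values for 7 variables — and T appears only in y₃'s list, so y₃ = T.
Among the 6 still-open variables, W fits only y₇ (and all 6 values in {P, Q, R, U, V, W} must be used), so y₇ = W.
y₆ and y₈ between them cover only {P, R} — a naked pair. Remove those values from y₁, y₂, y₄.
So y₂ = U.

U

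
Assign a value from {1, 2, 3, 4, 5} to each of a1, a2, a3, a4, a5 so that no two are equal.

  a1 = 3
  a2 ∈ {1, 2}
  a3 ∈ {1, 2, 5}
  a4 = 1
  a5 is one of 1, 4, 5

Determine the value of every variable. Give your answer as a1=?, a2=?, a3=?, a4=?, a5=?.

a1=3, a2=2, a3=5, a4=1, a5=4

a1 must be 3 (only option left).
a4's domain is down to {1}, so a4 = 1. Eliminate 1 elsewhere: a2, a3, a5.
That leaves a2 = 2. Remove 2 from a3.
a3 has just one choice, so a3 = 5. So a5 can't be 5.
a5 has just one choice, so a5 = 4.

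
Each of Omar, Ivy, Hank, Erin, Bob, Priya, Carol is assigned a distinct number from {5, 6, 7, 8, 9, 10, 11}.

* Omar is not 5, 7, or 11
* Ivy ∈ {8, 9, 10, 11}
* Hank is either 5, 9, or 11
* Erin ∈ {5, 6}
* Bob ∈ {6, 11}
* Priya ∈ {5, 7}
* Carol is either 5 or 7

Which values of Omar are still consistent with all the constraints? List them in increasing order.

8, 10

Priya and Carol share exactly the 2 values {5, 7}; by pigeonhole those values go to them, so strike 5, 7 from Hank, Erin.
Erin's domain is down to {6}, so Erin = 6. Strike 6 from Omar, Bob.
Bob must be 11 (only option left). Strike 11 from Ivy, Hank.
Hank has just one choice, so Hank = 9. Strike 9 from Omar, Ivy.
No further eliminations apply; Omar can still be any of 8, 10.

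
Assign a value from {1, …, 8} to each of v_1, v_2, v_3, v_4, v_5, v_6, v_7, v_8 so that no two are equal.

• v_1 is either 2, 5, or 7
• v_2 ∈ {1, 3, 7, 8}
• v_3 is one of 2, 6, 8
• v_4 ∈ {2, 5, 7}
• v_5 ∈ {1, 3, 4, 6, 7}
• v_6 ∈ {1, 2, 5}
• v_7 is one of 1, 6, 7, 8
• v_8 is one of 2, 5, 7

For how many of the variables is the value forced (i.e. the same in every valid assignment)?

The 8 variables draw from only 8 values {1, 2, 3, 4, 5, 6, 7, 8}, so each is used; only v_5 can be 4, hence v_5 = 4.
The 7 still-open variables together cover exactly {1, 2, 3, 5, 6, 7, 8} — 7 values for 7 variables — and 3 appears only in v_2's list, so v_2 = 3.
v_1, v_4, v_8 between them cover only {2, 5, 7} — a naked triple. Remove those values from v_3, v_6, v_7.
v_6 has just one choice, so v_6 = 1. Remove 1 from v_7.
Determined: v_2=3, v_5=4, v_6=1. The other variables each still have more than one consistent value. That makes 3.

3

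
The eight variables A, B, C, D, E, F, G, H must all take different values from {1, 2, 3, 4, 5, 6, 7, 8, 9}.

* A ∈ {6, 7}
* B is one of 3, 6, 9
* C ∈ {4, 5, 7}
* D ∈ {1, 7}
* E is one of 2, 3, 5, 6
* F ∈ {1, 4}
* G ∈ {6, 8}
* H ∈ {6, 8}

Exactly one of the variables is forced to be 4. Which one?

F

G and H share exactly the 2 values {6, 8}; by pigeonhole those values go to them, so strike 6, 8 from A, B, E.
A has just one choice, so A = 7. Eliminate 7 elsewhere: C, D.
D has just one choice, so D = 1. So F can't be 1.
So 4 goes to F.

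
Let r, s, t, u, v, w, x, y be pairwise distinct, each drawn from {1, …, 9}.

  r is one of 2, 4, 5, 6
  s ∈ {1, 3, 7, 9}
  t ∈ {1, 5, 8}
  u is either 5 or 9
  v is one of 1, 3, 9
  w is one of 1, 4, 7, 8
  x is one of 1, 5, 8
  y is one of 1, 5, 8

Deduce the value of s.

7

t, x, y between them cover only {1, 5, 8} — a naked triple. Remove those values from r, s, u, v, w.
u must be 9 (only option left). So s, v can't be 9.
That leaves v = 3. Remove 3 from s.
So s = 7.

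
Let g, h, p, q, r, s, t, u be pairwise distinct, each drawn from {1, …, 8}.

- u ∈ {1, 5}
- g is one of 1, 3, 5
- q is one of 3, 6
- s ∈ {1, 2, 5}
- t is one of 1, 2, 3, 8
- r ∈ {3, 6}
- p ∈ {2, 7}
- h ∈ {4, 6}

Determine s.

2

Among the 8 variables, 4 fits only h (and all 8 values in {1, 2, 3, 4, 5, 6, 7, 8} must be used), so h = 4.
Among the 7 still-open variables, 7 fits only p (and all 7 values in {1, 2, 3, 5, 6, 7, 8} must be used), so p = 7.
Among the 6 still-open variables, 8 fits only t (and all 6 values in {1, 2, 3, 5, 6, 8} must be used), so t = 8.
The 5 still-open variables draw from only 5 values {1, 2, 3, 5, 6}, so each is used; only s can be 2, hence s = 2.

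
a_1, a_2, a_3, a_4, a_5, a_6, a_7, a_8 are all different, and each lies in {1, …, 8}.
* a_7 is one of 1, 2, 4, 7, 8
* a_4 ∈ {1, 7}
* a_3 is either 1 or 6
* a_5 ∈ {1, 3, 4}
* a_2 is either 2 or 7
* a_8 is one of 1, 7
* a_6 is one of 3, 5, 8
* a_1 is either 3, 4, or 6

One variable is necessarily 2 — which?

a_2

The 8 variables draw from only 8 values {1, 2, 3, 4, 5, 6, 7, 8}, so each is used; only a_6 can be 5, hence a_6 = 5.
Among the 7 still-open variables, 8 fits only a_7 (and all 7 values in {1, 2, 3, 4, 6, 7, 8} must be used), so a_7 = 8.
Among the 6 still-open variables, 2 fits only a_2 (and all 6 values in {1, 2, 3, 4, 6, 7} must be used), so a_2 = 2.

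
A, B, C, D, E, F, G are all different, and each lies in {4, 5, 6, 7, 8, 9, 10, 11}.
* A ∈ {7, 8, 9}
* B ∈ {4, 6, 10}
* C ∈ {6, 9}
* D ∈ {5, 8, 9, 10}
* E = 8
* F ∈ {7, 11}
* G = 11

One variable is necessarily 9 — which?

A

E has just one choice, so E = 8. Strike 8 from A, D.
G has just one choice, so G = 11. Eliminate 11 elsewhere: F.
That leaves F = 7. Eliminate 7 elsewhere: A.
So 9 goes to A.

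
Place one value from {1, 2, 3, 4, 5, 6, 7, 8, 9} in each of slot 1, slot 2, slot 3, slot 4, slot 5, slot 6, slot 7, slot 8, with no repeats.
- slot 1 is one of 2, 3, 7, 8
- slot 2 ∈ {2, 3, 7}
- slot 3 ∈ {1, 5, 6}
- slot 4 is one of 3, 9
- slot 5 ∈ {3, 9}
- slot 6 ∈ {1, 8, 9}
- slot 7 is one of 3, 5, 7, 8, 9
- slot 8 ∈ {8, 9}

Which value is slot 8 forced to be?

Among the 8 variables, 6 fits only slot 3 (and all 8 values in {1, 2, 3, 5, 6, 7, 8, 9} must be used), so slot 3 = 6.
The 7 still-open variables together cover exactly {1, 2, 3, 5, 7, 8, 9} — 7 values for 7 variables — and 1 appears only in slot 6's list, so slot 6 = 1.
Among the 6 still-open variables, 5 fits only slot 7 (and all 6 values in {2, 3, 5, 7, 8, 9} must be used), so slot 7 = 5.
slot 4 and slot 5 share exactly the 2 values {3, 9}; by pigeonhole those values go to them, so strike 3, 9 from slot 1, slot 2, slot 8.
So slot 8 = 8.

8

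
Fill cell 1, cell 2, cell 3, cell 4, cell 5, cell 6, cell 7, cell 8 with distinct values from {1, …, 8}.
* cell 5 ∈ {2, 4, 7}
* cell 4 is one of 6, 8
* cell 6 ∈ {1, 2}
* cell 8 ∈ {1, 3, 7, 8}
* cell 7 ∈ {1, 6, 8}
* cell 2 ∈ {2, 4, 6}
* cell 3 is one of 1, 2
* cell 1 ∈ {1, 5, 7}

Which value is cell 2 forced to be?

The 8 variables draw from only 8 values {1, 2, 3, 4, 5, 6, 7, 8}, so each is used; only cell 8 can be 3, hence cell 8 = 3.
The 7 still-open variables draw from only 7 values {1, 2, 4, 5, 6, 7, 8}, so each is used; only cell 1 can be 5, hence cell 1 = 5.
The 6 still-open variables draw from only 6 values {1, 2, 4, 6, 7, 8}, so each is used; only cell 5 can be 7, hence cell 5 = 7.
The 5 still-open variables together cover exactly {1, 2, 4, 6, 8} — 5 values for 5 variables — and 4 appears only in cell 2's list, so cell 2 = 4.

4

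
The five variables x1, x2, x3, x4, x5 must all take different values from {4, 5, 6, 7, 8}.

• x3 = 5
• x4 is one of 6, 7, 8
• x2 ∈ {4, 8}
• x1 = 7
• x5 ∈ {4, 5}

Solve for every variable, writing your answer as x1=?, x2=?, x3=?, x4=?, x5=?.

x1 must be 7 (only option left). So x4 can't be 7.
That leaves x3 = 5. Strike 5 from x5.
x5 must be 4 (only option left). Remove 4 from x2.
That leaves x2 = 8. Strike 8 from x4.
x4 must be 6 (only option left).

x1=7, x2=8, x3=5, x4=6, x5=4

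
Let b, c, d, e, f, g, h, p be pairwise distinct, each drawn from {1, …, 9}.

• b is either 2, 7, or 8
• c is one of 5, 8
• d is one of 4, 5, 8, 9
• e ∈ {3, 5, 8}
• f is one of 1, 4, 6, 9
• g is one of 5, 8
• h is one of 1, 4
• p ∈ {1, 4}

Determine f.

The 2 variables c and g are confined to {5, 8}, which locks those values in; drop them from b, d, e.
e's domain is down to {3}, so e = 3.
h and p share exactly the 2 values {1, 4}; by pigeonhole those values go to them, so strike 1, 4 from d, f.
d must be 9 (only option left). Eliminate 9 elsewhere: f.
So f = 6.

6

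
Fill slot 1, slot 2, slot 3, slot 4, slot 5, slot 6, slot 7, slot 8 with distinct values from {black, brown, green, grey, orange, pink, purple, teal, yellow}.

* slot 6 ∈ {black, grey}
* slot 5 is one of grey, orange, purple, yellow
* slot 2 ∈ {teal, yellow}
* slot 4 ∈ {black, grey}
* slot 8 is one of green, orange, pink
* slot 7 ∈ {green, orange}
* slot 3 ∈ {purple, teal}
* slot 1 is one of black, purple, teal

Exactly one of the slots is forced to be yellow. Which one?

slot 2

Among the 8 variables, pink fits only slot 8 (and all 8 values in {black, green, grey, orange, pink, purple, teal, yellow} must be used), so slot 8 = pink.
Among the 7 still-open variables, green fits only slot 7 (and all 7 values in {black, green, grey, orange, purple, teal, yellow} must be used), so slot 7 = green.
The 6 still-open variables together cover exactly {black, grey, orange, purple, teal, yellow} — 6 values for 6 variables — and orange appears only in slot 5's list, so slot 5 = orange.
The 5 still-open variables together cover exactly {black, grey, purple, teal, yellow} — 5 values for 5 variables — and yellow appears only in slot 2's list, so slot 2 = yellow.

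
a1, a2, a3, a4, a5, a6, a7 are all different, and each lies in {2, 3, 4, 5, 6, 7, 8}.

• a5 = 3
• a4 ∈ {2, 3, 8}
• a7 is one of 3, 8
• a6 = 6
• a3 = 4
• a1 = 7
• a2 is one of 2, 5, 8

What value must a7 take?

a1's domain is down to {7}, so a1 = 7.
a3 has just one choice, so a3 = 4.
a5's domain is down to {3}, so a5 = 3. Eliminate 3 elsewhere: a4, a7.
So a7 = 8.

8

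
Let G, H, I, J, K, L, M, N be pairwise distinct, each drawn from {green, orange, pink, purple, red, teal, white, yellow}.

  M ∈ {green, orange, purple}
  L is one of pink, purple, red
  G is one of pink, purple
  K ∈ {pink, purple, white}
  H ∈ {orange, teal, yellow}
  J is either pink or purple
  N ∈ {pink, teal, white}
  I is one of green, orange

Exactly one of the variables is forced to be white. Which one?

Among the 8 variables, red fits only L (and all 8 values in {green, orange, pink, purple, red, teal, white, yellow} must be used), so L = red.
The 7 still-open variables together cover exactly {green, orange, pink, purple, teal, white, yellow} — 7 values for 7 variables — and yellow appears only in H's list, so H = yellow.
The 6 still-open variables together cover exactly {green, orange, pink, purple, teal, white} — 6 values for 6 variables — and teal appears only in N's list, so N = teal.
The 5 still-open variables together cover exactly {green, orange, pink, purple, white} — 5 values for 5 variables — and white appears only in K's list, so K = white.

K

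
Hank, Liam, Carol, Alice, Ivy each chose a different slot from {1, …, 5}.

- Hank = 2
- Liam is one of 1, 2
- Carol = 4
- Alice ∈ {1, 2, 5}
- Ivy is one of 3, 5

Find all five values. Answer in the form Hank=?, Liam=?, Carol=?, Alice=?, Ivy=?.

Hank=2, Liam=1, Carol=4, Alice=5, Ivy=3

Hank must be 2 (only option left). So Liam, Alice can't be 2.
Liam's domain is down to {1}, so Liam = 1. Remove 1 from Alice.
Carol's domain is down to {4}, so Carol = 4.
That leaves Alice = 5. Strike 5 from Ivy.
Ivy's domain is down to {3}, so Ivy = 3.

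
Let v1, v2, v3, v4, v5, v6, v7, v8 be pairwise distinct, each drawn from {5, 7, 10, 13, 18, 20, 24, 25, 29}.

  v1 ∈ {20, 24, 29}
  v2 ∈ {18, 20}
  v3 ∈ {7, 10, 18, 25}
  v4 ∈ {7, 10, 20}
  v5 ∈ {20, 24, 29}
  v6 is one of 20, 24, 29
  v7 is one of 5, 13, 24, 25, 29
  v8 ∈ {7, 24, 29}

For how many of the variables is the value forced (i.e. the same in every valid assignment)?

v1, v5, v6 share exactly the 3 values {20, 24, 29}; by pigeonhole those values go to them, so strike 20, 24, 29 from v2, v4, v7, v8.
v2's domain is down to {18}, so v2 = 18. Eliminate 18 elsewhere: v3.
v8's domain is down to {7}, so v8 = 7. So v3, v4 can't be 7.
v4 has just one choice, so v4 = 10. Strike 10 from v3.
v3's domain is down to {25}, so v3 = 25. Remove 25 from v7.
Determined: v2=18, v3=25, v4=10, v8=7. The other variables each still have more than one consistent value. That makes 4.

4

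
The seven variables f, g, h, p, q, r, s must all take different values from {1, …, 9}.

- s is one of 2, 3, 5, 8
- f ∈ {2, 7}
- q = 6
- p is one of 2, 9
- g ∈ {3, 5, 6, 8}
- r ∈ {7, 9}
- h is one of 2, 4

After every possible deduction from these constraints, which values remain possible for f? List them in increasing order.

q's domain is down to {6}, so q = 6. Eliminate 6 elsewhere: g.
f, p, r between them cover only {2, 7, 9} — a naked triple. Remove those values from h, s.
h has just one choice, so h = 4.
No further eliminations apply; f can still be any of 2, 7.

2, 7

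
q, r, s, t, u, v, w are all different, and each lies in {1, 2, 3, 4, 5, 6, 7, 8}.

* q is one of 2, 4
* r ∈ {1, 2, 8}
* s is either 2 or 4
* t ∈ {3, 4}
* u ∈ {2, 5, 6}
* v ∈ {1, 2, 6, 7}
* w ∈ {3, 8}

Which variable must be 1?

q and s between them cover only {2, 4} — a naked pair. Remove those values from r, t, u, v.
t must be 3 (only option left). So w can't be 3.
That leaves w = 8. Strike 8 from r.
So 1 goes to r.

r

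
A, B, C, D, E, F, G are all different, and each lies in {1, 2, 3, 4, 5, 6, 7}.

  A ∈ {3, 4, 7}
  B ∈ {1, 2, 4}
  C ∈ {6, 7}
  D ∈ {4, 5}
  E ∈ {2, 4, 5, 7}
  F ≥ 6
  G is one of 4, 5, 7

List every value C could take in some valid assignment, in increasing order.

6, 7

The 7 variables draw from only 7 values {1, 2, 3, 4, 5, 6, 7}, so each is used; only B can be 1, hence B = 1.
The 6 still-open variables together cover exactly {2, 3, 4, 5, 6, 7} — 6 values for 6 variables — and 2 appears only in E's list, so E = 2.
The 5 still-open variables together cover exactly {3, 4, 5, 6, 7} — 5 values for 5 variables — and 3 appears only in A's list, so A = 3.
C and F share exactly the 2 values {6, 7}; by pigeonhole those values go to them, so strike 6, 7 from G.
No further eliminations apply; C can still be any of 6, 7.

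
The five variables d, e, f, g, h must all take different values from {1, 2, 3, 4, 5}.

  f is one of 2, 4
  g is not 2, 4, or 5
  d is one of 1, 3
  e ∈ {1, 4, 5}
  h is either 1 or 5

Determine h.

Among the 5 variables, 2 fits only f (and all 5 values in {1, 2, 3, 4, 5} must be used), so f = 2.
The 4 still-open variables draw from only 4 values {1, 3, 4, 5}, so each is used; only e can be 4, hence e = 4.
Among the 3 still-open variables, 5 fits only h (and all 3 values in {1, 3, 5} must be used), so h = 5.

5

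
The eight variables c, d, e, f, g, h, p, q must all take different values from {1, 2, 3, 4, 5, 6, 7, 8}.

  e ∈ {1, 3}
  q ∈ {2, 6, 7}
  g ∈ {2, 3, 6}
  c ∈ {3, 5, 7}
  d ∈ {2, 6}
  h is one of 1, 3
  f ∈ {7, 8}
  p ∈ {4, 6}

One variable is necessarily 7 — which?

q

The 8 variables draw from only 8 values {1, 2, 3, 4, 5, 6, 7, 8}, so each is used; only p can be 4, hence p = 4.
Among the 7 still-open variables, 5 fits only c (and all 7 values in {1, 2, 3, 5, 6, 7, 8} must be used), so c = 5.
The 6 still-open variables draw from only 6 values {1, 2, 3, 6, 7, 8}, so each is used; only f can be 8, hence f = 8.
Among the 5 still-open variables, 7 fits only q (and all 5 values in {1, 2, 3, 6, 7} must be used), so q = 7.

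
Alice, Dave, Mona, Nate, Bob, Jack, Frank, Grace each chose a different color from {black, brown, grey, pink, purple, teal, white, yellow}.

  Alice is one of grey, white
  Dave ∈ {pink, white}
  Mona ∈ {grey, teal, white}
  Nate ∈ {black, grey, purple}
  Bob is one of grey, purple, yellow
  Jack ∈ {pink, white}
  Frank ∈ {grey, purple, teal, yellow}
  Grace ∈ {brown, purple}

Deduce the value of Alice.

The 8 variables draw from only 8 values {black, brown, grey, pink, purple, teal, white, yellow}, so each is used; only Nate can be black, hence Nate = black.
Among the 7 still-open variables, brown fits only Grace (and all 7 values in {brown, grey, pink, purple, teal, white, yellow} must be used), so Grace = brown.
The 2 variables Dave and Jack are confined to {pink, white}, which locks those values in; drop them from Alice, Mona.
So Alice = grey.

grey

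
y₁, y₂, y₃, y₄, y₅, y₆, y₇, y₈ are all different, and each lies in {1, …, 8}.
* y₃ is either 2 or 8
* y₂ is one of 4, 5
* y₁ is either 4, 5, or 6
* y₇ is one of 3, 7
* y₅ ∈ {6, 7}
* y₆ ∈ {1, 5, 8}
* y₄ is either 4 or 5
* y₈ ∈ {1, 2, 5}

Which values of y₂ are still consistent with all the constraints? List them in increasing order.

The 8 variables draw from only 8 values {1, 2, 3, 4, 5, 6, 7, 8}, so each is used; only y₇ can be 3, hence y₇ = 3.
The 7 still-open variables draw from only 7 values {1, 2, 4, 5, 6, 7, 8}, so each is used; only y₅ can be 7, hence y₅ = 7.
Among the 6 still-open variables, 6 fits only y₁ (and all 6 values in {1, 2, 4, 5, 6, 8} must be used), so y₁ = 6.
y₂ and y₄ share exactly the 2 values {4, 5}; by pigeonhole those values go to them, so strike 4, 5 from y₆, y₈.
No further eliminations apply; y₂ can still be any of 4, 5.

4, 5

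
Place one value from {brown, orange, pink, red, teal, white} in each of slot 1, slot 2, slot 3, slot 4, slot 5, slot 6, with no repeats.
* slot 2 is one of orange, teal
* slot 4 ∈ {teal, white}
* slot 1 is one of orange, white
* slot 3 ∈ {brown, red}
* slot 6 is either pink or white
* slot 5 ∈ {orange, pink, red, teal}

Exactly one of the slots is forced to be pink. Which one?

The 6 variables draw from only 6 values {brown, orange, pink, red, teal, white}, so each is used; only slot 3 can be brown, hence slot 3 = brown.
Among the 5 still-open variables, red fits only slot 5 (and all 5 values in {orange, pink, red, teal, white} must be used), so slot 5 = red.
The 4 still-open variables draw from only 4 values {orange, pink, teal, white}, so each is used; only slot 6 can be pink, hence slot 6 = pink.

slot 6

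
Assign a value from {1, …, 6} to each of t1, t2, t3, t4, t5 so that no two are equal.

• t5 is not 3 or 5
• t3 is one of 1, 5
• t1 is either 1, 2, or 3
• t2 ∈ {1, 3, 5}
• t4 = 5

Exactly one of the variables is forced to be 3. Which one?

t4's domain is down to {5}, so t4 = 5. Strike 5 from t2, t3.
t3 must be 1 (only option left). So t1, t2, t5 can't be 1.

t2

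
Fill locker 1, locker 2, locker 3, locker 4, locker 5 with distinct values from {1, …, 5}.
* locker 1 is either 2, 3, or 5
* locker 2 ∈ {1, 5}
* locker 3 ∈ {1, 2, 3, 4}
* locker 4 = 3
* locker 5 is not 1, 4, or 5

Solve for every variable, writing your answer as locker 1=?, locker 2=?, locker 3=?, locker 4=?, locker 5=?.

locker 4 must be 3 (only option left). Eliminate 3 elsewhere: locker 1, locker 3, locker 5.
locker 5 has just one choice, so locker 5 = 2. Remove 2 from locker 1, locker 3.
locker 1's domain is down to {5}, so locker 1 = 5. Eliminate 5 elsewhere: locker 2.
locker 2 has just one choice, so locker 2 = 1. So locker 3 can't be 1.
That leaves locker 3 = 4.

locker 1=5, locker 2=1, locker 3=4, locker 4=3, locker 5=2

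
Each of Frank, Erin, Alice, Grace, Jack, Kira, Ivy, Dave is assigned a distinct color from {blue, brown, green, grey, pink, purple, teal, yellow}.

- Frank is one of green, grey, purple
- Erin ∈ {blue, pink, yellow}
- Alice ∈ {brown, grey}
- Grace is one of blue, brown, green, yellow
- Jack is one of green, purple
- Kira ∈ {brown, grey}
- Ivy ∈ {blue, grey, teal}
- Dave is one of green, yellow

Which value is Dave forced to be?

Among the 8 variables, pink fits only Erin (and all 8 values in {blue, brown, green, grey, pink, purple, teal, yellow} must be used), so Erin = pink.
The 7 still-open variables draw from only 7 values {blue, brown, green, grey, purple, teal, yellow}, so each is used; only Ivy can be teal, hence Ivy = teal.
The 6 still-open variables draw from only 6 values {blue, brown, green, grey, purple, yellow}, so each is used; only Grace can be blue, hence Grace = blue.
Among the 5 still-open variables, yellow fits only Dave (and all 5 values in {brown, green, grey, purple, yellow} must be used), so Dave = yellow.

yellow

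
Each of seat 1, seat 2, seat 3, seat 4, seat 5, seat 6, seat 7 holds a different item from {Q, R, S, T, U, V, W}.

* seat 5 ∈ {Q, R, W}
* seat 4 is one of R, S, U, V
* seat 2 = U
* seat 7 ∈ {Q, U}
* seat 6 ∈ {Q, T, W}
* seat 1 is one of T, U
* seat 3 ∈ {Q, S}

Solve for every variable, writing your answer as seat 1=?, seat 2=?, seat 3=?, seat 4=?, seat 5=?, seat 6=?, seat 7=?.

seat 1=T, seat 2=U, seat 3=S, seat 4=V, seat 5=R, seat 6=W, seat 7=Q

seat 2 must be U (only option left). Remove U from seat 1, seat 4, seat 7.
seat 7 has just one choice, so seat 7 = Q. Eliminate Q elsewhere: seat 3, seat 5, seat 6.
seat 1 must be T (only option left). Remove T from seat 6.
That leaves seat 3 = S. Remove S from seat 4.
seat 6 has just one choice, so seat 6 = W. Strike W from seat 5.
seat 5 has just one choice, so seat 5 = R. Eliminate R elsewhere: seat 4.
seat 4 must be V (only option left).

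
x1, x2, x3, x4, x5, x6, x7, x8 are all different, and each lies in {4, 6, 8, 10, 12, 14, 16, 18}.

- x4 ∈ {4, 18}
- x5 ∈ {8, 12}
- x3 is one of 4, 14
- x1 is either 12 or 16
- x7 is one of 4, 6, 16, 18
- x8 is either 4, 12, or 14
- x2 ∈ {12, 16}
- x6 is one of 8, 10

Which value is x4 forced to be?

The 8 variables draw from only 8 values {4, 6, 8, 10, 12, 14, 16, 18}, so each is used; only x7 can be 6, hence x7 = 6.
The 7 still-open variables draw from only 7 values {4, 8, 10, 12, 14, 16, 18}, so each is used; only x6 can be 10, hence x6 = 10.
Among the 6 still-open variables, 8 fits only x5 (and all 6 values in {4, 8, 12, 14, 16, 18} must be used), so x5 = 8.
The 5 still-open variables draw from only 5 values {4, 12, 14, 16, 18}, so each is used; only x4 can be 18, hence x4 = 18.

18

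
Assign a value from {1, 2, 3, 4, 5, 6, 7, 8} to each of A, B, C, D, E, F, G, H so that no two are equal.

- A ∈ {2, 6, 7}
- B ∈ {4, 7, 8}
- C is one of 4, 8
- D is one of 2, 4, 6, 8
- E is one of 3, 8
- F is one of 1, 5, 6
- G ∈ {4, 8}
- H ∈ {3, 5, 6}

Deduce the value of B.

7

Among the 8 variables, 1 fits only F (and all 8 values in {1, 2, 3, 4, 5, 6, 7, 8} must be used), so F = 1.
Among the 7 still-open variables, 5 fits only H (and all 7 values in {2, 3, 4, 5, 6, 7, 8} must be used), so H = 5.
Among the 6 still-open variables, 3 fits only E (and all 6 values in {2, 3, 4, 6, 7, 8} must be used), so E = 3.
C and G between them cover only {4, 8} — a naked pair. Remove those values from B, D.
So B = 7.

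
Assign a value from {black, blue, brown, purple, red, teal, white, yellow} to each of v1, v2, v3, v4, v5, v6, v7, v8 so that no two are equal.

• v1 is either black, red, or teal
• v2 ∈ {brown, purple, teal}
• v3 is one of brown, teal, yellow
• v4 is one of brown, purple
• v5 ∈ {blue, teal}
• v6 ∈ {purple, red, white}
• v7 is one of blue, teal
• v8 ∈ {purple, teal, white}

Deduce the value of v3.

The 8 variables draw from only 8 values {black, blue, brown, purple, red, teal, white, yellow}, so each is used; only v1 can be black, hence v1 = black.
The 7 still-open variables together cover exactly {blue, brown, purple, red, teal, white, yellow} — 7 values for 7 variables — and red appears only in v6's list, so v6 = red.
Among the 6 still-open variables, white fits only v8 (and all 6 values in {blue, brown, purple, teal, white, yellow} must be used), so v8 = white.
The 5 still-open variables draw from only 5 values {blue, brown, purple, teal, yellow}, so each is used; only v3 can be yellow, hence v3 = yellow.

yellow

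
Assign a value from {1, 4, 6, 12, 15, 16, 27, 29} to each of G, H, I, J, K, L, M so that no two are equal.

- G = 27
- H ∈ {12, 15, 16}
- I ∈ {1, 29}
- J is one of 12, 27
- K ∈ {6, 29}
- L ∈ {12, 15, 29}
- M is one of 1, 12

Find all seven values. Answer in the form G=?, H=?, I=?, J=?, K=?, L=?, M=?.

G must be 27 (only option left). Strike 27 from J.
J has just one choice, so J = 12. Remove 12 from H, L, M.
M must be 1 (only option left). Strike 1 from I.
That leaves I = 29. Strike 29 from K, L.
That leaves K = 6.
L's domain is down to {15}, so L = 15. Remove 15 from H.
H has just one choice, so H = 16.

G=27, H=16, I=29, J=12, K=6, L=15, M=1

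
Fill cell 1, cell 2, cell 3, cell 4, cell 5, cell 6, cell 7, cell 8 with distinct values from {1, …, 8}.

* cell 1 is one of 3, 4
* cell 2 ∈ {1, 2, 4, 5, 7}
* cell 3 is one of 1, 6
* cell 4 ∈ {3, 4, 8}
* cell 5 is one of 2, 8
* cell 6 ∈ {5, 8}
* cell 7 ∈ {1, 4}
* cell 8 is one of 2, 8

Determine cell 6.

5

The 8 variables draw from only 8 values {1, 2, 3, 4, 5, 6, 7, 8}, so each is used; only cell 3 can be 6, hence cell 3 = 6.
The 7 still-open variables draw from only 7 values {1, 2, 3, 4, 5, 7, 8}, so each is used; only cell 2 can be 7, hence cell 2 = 7.
Among the 6 still-open variables, 1 fits only cell 7 (and all 6 values in {1, 2, 3, 4, 5, 8} must be used), so cell 7 = 1.
The 5 still-open variables draw from only 5 values {2, 3, 4, 5, 8}, so each is used; only cell 6 can be 5, hence cell 6 = 5.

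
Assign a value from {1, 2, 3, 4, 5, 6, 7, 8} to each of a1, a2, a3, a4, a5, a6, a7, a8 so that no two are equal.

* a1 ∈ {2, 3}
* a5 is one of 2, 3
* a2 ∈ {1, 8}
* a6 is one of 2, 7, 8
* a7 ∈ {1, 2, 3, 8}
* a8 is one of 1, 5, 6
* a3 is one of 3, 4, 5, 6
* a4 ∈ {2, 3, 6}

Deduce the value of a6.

The 8 variables draw from only 8 values {1, 2, 3, 4, 5, 6, 7, 8}, so each is used; only a3 can be 4, hence a3 = 4.
The 7 still-open variables draw from only 7 values {1, 2, 3, 5, 6, 7, 8}, so each is used; only a8 can be 5, hence a8 = 5.
The 6 still-open variables together cover exactly {1, 2, 3, 6, 7, 8} — 6 values for 6 variables — and 6 appears only in a4's list, so a4 = 6.
Among the 5 still-open variables, 7 fits only a6 (and all 5 values in {1, 2, 3, 7, 8} must be used), so a6 = 7.

7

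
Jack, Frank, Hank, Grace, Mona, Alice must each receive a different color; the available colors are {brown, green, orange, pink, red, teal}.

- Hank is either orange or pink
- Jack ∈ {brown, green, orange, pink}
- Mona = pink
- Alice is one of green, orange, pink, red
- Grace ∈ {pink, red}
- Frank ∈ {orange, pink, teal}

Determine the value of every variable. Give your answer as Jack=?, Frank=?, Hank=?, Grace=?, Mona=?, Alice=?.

Jack=brown, Frank=teal, Hank=orange, Grace=red, Mona=pink, Alice=green

Mona has just one choice, so Mona = pink. Strike pink from Jack, Frank, Hank, Grace, Alice.
That leaves Hank = orange. Eliminate orange elsewhere: Jack, Frank, Alice.
That leaves Grace = red. Eliminate red elsewhere: Alice.
Alice's domain is down to {green}, so Alice = green. Eliminate green elsewhere: Jack.
That leaves Jack = brown.
Frank's domain is down to {teal}, so Frank = teal.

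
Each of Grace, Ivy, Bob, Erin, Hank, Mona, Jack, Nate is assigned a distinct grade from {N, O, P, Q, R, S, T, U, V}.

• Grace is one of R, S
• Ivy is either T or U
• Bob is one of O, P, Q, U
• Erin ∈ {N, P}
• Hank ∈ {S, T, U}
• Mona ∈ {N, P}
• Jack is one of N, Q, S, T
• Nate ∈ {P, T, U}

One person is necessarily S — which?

Among the 8 variables, O fits only Bob (and all 8 values in {N, O, P, Q, R, S, T, U} must be used), so Bob = O.
Among the 7 still-open variables, Q fits only Jack (and all 7 values in {N, P, Q, R, S, T, U} must be used), so Jack = Q.
The 6 still-open variables together cover exactly {N, P, R, S, T, U} — 6 values for 6 variables — and R appears only in Grace's list, so Grace = R.
Among the 5 still-open variables, S fits only Hank (and all 5 values in {N, P, S, T, U} must be used), so Hank = S.

Hank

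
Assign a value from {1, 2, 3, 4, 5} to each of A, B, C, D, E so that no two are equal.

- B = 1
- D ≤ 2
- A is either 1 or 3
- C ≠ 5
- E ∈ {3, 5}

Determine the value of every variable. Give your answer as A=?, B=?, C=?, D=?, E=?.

B must be 1 (only option left). Remove 1 from A, C, D.
D must be 2 (only option left). Strike 2 from C.
A must be 3 (only option left). Remove 3 from C, E.
C has just one choice, so C = 4.
That leaves E = 5.

A=3, B=1, C=4, D=2, E=5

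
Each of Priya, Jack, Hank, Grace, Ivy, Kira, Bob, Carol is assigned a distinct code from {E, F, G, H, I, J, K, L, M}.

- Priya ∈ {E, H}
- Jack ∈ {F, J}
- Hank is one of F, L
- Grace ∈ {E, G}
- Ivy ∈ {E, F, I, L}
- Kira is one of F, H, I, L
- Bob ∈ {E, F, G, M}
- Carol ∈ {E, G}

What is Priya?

Among the 8 variables, J fits only Jack (and all 8 values in {E, F, G, H, I, J, L, M} must be used), so Jack = J.
Among the 7 still-open variables, M fits only Bob (and all 7 values in {E, F, G, H, I, L, M} must be used), so Bob = M.
The 2 variables Grace and Carol are confined to {E, G}, which locks those values in; drop them from Priya, Ivy.
So Priya = H.

H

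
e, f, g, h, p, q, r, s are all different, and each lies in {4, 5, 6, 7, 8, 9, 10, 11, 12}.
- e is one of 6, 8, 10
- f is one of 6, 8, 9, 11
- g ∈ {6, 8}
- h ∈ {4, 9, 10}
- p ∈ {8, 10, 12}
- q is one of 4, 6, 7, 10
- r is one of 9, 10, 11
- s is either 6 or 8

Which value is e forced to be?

The 8 variables draw from only 8 values {4, 6, 7, 8, 9, 10, 11, 12}, so each is used; only q can be 7, hence q = 7.
The 7 still-open variables together cover exactly {4, 6, 8, 9, 10, 11, 12} — 7 values for 7 variables — and 4 appears only in h's list, so h = 4.
Among the 6 still-open variables, 12 fits only p (and all 6 values in {6, 8, 9, 10, 11, 12} must be used), so p = 12.
g and s share exactly the 2 values {6, 8}; by pigeonhole those values go to them, so strike 6, 8 from e, f.
So e = 10.

10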